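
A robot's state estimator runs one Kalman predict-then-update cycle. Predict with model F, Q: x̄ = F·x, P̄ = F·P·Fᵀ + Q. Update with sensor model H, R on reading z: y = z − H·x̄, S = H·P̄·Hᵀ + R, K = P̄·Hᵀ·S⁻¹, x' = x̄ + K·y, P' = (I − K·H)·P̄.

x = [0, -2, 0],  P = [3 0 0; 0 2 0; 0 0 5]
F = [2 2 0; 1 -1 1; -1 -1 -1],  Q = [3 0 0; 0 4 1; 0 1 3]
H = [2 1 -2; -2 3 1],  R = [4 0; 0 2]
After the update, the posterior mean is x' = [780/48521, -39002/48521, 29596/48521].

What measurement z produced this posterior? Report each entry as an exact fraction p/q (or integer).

z = [-2, -2]

x̄ = F·x = [-4, 2, 2]
P̄ = F·P·Fᵀ + Q = [23 2 -10; 2 14 -5; -10 -5 13]
S = H·P̄·Hᵀ + R = [270 -103; -103 219]
K = P̄·Hᵀ·S⁻¹ = [9742/48521 -6496/48521; 9531/48521 11794/48521; -9315/48521 -393/48521]
x' − x̄ = [194864/48521, -136044/48521, -67446/48521] = K·y
y = (KᵀK)⁻¹·Kᵀ·(x' − x̄) = [8, -18]
z = y + H·x̄ = [8, -18] + [-10, 16] = [-2, -2]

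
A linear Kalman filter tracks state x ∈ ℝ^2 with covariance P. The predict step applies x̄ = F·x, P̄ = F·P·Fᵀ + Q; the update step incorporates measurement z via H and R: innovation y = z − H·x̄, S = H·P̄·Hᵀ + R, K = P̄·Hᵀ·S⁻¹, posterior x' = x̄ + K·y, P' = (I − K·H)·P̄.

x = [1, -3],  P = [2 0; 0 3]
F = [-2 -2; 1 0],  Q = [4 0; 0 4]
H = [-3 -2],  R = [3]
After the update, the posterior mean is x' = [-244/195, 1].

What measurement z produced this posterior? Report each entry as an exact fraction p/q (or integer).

z = [2]

x̄ = F·x = [4, 1]
P̄ = F·P·Fᵀ + Q = [24 -4; -4 6]
S = H·P̄·Hᵀ + R = [195]
K = P̄·Hᵀ·S⁻¹ = [-64/195; 0]
x' − x̄ = [-1024/195, 0] = K·y
y = (KᵀK)⁻¹·Kᵀ·(x' − x̄) = [16]
z = y + H·x̄ = [16] + [-14] = [2]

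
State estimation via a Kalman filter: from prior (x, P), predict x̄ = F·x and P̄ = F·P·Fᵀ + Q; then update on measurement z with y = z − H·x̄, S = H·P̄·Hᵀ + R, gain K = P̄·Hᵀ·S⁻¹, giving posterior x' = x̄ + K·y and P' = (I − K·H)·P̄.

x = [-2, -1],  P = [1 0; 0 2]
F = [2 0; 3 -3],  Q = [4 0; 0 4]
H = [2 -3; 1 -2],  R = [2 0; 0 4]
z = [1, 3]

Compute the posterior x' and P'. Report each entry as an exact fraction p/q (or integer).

x̄ = F·x = [-4, -3]
P̄ = F·P·Fᵀ + Q = [8 6; 6 31]
y = z − H·x̄ = [0, 1]
S = H·P̄·Hᵀ + R = [241 160; 160 112]
K = P̄·Hᵀ·S⁻¹ = [26/87 -161/348; -7/87 -67/174]
x' = x̄ + K·y = [-1553/348, -589/174]
P' = (I − K·H)·P̄ = [587/87 374/87; 374/87 254/87]

x' = [-1553/348, -589/174]
P' = [587/87 374/87; 374/87 254/87]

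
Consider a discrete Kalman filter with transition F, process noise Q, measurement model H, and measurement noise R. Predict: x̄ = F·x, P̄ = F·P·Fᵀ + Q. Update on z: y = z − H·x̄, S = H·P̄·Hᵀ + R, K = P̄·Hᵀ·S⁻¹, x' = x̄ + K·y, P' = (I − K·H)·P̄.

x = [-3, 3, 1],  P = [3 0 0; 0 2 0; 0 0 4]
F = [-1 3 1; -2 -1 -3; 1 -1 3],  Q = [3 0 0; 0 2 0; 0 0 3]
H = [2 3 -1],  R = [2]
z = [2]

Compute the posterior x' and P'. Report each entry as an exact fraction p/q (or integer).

x̄ = F·x = [13, 0, -3]
P̄ = F·P·Fᵀ + Q = [28 -12 3; -12 52 -40; 3 -40 44]
y = z − H·x̄ = [-27]
S = H·P̄·Hᵀ + R = [710]
K = P̄·Hᵀ·S⁻¹ = [17/710; 86/355; -79/355]
x' = x̄ + K·y = [8771/710, -2322/355, 1068/355]
P' = (I − K·H)·P̄ = [19591/710 -5722/355 2408/355; -5722/355 3668/355 -612/355; 2408/355 -612/355 3138/355]

x' = [8771/710, -2322/355, 1068/355]
P' = [19591/710 -5722/355 2408/355; -5722/355 3668/355 -612/355; 2408/355 -612/355 3138/355]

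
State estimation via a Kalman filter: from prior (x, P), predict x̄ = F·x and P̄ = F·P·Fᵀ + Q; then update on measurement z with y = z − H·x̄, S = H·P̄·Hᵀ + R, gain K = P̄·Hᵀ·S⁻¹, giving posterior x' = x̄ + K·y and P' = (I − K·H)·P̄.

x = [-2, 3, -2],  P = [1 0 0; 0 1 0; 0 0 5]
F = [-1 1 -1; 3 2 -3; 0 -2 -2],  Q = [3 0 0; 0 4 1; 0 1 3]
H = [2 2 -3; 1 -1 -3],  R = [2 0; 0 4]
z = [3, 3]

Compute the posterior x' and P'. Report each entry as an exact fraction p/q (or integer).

x̄ = F·x = [7, 6, -2]
P̄ = F·P·Fᵀ + Q = [10 14 8; 14 62 27; 8 27 27]
y = z − H·x̄ = [-29, -4]
S = H·P̄·Hᵀ + R = [225 -14; -14 405]
K = P̄·Hᵀ·S⁻¹ = [9328/90929 -5964/90929; 26949/90929 -28031/90929; -5855/90929 -22654/90929]
x' = x̄ + K·y = [389847/90929, -123823/90929, 78553/90929]
P' = (I − K·H)·P̄ = [518426/90929 -158638/90929 233640/90929; -158638/90929 108220/90929 -51578/90929; 233640/90929 -51578/90929 125278/90929]

x' = [389847/90929, -123823/90929, 78553/90929]
P' = [518426/90929 -158638/90929 233640/90929; -158638/90929 108220/90929 -51578/90929; 233640/90929 -51578/90929 125278/90929]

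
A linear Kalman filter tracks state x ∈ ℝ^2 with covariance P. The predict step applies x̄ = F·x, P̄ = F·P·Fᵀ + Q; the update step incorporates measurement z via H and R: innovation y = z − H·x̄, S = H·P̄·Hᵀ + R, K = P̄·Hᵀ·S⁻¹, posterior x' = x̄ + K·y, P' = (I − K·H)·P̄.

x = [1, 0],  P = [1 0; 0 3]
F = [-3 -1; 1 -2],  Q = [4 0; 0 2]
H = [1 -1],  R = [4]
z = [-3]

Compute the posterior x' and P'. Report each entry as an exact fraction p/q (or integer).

x' = [-74/29, 17/29]
P' = [295/29 243/29; 243/29 291/29]

x̄ = F·x = [-3, 1]
P̄ = F·P·Fᵀ + Q = [16 3; 3 15]
y = z − H·x̄ = [1]
S = H·P̄·Hᵀ + R = [29]
K = P̄·Hᵀ·S⁻¹ = [13/29; -12/29]
x' = x̄ + K·y = [-74/29, 17/29]
P' = (I − K·H)·P̄ = [295/29 243/29; 243/29 291/29]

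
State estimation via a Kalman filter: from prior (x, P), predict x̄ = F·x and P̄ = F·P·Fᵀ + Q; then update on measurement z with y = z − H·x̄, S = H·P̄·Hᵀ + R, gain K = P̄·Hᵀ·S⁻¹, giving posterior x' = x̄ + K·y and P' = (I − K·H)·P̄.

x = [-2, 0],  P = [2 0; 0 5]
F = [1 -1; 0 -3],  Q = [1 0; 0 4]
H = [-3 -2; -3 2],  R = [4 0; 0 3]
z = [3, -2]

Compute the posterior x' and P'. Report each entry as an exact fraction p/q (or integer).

x̄ = F·x = [-2, 0]
P̄ = F·P·Fᵀ + Q = [8 15; 15 49]
y = z − H·x̄ = [-3, -8]
S = H·P̄·Hᵀ + R = [452 -124; -124 91]
K = P̄·Hᵀ·S⁻¹ = [-2085/12878 -996/6439; -6441/25756 1556/6439]
x' = x̄ + K·y = [-3565/12878, -30469/25756]
P' = (I − K·H)·P̄ = [1193/6439 591/12878; 591/12878 11109/25756]

x' = [-3565/12878, -30469/25756]
P' = [1193/6439 591/12878; 591/12878 11109/25756]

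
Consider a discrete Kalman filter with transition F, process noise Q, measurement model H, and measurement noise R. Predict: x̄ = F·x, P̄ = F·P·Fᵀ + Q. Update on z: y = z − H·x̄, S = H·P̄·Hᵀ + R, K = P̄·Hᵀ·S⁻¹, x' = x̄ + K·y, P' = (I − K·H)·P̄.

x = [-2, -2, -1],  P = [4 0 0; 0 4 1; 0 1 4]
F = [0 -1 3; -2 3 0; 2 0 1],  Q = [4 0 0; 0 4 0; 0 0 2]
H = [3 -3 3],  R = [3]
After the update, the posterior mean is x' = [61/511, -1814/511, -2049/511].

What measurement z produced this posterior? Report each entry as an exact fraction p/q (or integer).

x̄ = F·x = [-1, -2, -5]
P̄ = F·P·Fᵀ + Q = [38 -3 11; -3 56 -13; 11 -13 22]
S = H·P̄·Hᵀ + R = [1533]
K = P̄·Hᵀ·S⁻¹ = [52/511; -72/511; 46/511]
x' − x̄ = [572/511, -792/511, 506/511] = K·y
y = (KᵀK)⁻¹·Kᵀ·(x' − x̄) = [11]
z = y + H·x̄ = [11] + [-12] = [-1]

z = [-1]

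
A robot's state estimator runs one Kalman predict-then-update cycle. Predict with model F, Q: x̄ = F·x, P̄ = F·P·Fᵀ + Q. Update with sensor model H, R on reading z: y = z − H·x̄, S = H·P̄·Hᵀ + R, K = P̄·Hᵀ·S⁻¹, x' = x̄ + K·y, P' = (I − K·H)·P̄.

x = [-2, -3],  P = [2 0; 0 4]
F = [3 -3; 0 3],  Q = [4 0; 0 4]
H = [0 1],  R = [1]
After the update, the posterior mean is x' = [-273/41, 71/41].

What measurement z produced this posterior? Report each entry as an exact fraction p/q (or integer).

z = [2]

x̄ = F·x = [3, -9]
P̄ = F·P·Fᵀ + Q = [58 -36; -36 40]
S = H·P̄·Hᵀ + R = [41]
K = P̄·Hᵀ·S⁻¹ = [-36/41; 40/41]
x' − x̄ = [-396/41, 440/41] = K·y
y = (KᵀK)⁻¹·Kᵀ·(x' − x̄) = [11]
z = y + H·x̄ = [11] + [-9] = [2]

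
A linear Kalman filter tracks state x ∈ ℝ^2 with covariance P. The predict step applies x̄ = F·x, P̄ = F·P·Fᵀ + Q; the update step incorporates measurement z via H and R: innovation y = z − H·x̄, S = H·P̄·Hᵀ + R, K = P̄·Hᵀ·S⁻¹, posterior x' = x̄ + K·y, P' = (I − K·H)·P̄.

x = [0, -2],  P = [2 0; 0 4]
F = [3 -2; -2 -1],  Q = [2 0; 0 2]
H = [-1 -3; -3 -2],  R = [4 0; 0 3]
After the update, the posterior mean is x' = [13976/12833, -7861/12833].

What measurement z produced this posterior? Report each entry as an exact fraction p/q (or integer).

z = [1, -2]

x̄ = F·x = [4, 2]
P̄ = F·P·Fᵀ + Q = [36 -4; -4 14]
S = H·P̄·Hᵀ + R = [142 148; 148 335]
K = P̄·Hᵀ·S⁻¹ = [3380/12833 -5324/12833; -5181/12833 1676/12833]
x' − x̄ = [-37356/12833, -33527/12833] = K·y
y = (KᵀK)⁻¹·Kᵀ·(x' − x̄) = [11, 14]
z = y + H·x̄ = [11, 14] + [-10, -16] = [1, -2]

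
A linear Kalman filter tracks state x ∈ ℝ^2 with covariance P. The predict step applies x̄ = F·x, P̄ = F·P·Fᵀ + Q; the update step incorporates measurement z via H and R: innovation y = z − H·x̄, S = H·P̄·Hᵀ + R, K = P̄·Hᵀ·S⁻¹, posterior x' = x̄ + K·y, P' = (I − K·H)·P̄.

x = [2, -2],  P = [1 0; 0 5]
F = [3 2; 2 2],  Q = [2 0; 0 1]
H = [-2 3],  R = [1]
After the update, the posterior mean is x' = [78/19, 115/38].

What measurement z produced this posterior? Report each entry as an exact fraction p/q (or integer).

z = [1]

x̄ = F·x = [2, 0]
P̄ = F·P·Fᵀ + Q = [31 26; 26 25]
S = H·P̄·Hᵀ + R = [38]
K = P̄·Hᵀ·S⁻¹ = [8/19; 23/38]
x' − x̄ = [40/19, 115/38] = K·y
y = (KᵀK)⁻¹·Kᵀ·(x' − x̄) = [5]
z = y + H·x̄ = [5] + [-4] = [1]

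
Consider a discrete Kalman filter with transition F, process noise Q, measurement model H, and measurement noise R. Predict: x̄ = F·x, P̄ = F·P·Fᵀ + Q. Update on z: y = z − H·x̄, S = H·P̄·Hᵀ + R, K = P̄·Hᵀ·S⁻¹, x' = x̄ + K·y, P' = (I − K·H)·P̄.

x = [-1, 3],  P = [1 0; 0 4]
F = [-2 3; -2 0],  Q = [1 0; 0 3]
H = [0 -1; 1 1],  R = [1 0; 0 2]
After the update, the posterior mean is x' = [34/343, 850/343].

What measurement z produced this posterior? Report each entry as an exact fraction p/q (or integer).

z = [-3, 2]

x̄ = F·x = [11, 2]
P̄ = F·P·Fᵀ + Q = [41 4; 4 7]
S = H·P̄·Hᵀ + R = [8 -11; -11 58]
K = P̄·Hᵀ·S⁻¹ = [263/343 316/343; -285/343 11/343]
x' − x̄ = [-3739/343, 164/343] = K·y
y = (KᵀK)⁻¹·Kᵀ·(x' − x̄) = [-1, -11]
z = y + H·x̄ = [-1, -11] + [-2, 13] = [-3, 2]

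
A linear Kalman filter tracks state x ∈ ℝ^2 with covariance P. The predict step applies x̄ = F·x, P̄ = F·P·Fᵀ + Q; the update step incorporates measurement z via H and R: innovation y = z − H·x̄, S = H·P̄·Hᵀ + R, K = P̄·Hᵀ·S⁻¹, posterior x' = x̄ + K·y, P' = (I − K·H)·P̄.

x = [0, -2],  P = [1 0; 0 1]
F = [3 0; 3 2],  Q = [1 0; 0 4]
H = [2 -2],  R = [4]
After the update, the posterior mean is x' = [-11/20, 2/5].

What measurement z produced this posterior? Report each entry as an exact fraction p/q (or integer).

z = [-3]

x̄ = F·x = [0, -4]
P̄ = F·P·Fᵀ + Q = [10 9; 9 17]
S = H·P̄·Hᵀ + R = [40]
K = P̄·Hᵀ·S⁻¹ = [1/20; -2/5]
x' − x̄ = [-11/20, 22/5] = K·y
y = (KᵀK)⁻¹·Kᵀ·(x' − x̄) = [-11]
z = y + H·x̄ = [-11] + [8] = [-3]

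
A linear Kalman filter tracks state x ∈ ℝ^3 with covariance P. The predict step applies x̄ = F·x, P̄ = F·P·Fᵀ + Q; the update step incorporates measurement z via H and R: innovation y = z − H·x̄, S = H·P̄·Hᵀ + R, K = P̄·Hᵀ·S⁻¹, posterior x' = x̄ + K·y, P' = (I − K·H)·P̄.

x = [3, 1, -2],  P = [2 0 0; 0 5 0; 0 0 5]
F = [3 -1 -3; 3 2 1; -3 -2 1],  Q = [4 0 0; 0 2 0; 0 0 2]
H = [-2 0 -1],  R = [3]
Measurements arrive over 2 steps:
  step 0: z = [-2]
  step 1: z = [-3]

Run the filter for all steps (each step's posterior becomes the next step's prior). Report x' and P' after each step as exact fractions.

step 0: x̄ = F·x = [14, 9, -13]
step 0: P̄ = F·P·Fᵀ + Q = [72 -7 -23; -7 45 -33; -23 -33 45]
step 0: y = z − H·x̄ = [13]
step 0: S = H·P̄·Hᵀ + R = [244]
step 0: K = P̄·Hᵀ·S⁻¹ = [-121/244; 47/244; 1/244]
step 0: x' = x̄ + K·y = [1843/244, 2807/244, -3159/244]
step 0: P' = (I − K·H)·P̄ = [2927/244 3979/244 -5491/244; 3979/244 8771/244 -8099/244; -5491/244 -8099/244 10979/244]
step 1: x̄ = F·x = [12199/244, 1996/61, -7151/122]
step 1: P̄ = F·P·Fᵀ + Q = [161271/244 19360/61 -80031/122; 19360/61 13825/61 -24549/61; -80031/122 -24549/61 46496/61]
step 1: y = z − H·x̄ = [2341/61]
step 1: S = H·P̄·Hᵀ + R = [47888/61]
step 1: K = P̄·Hᵀ·S⁻¹ = [-10155/11972; -14171/47888; 33535/47888]
step 1: x' = x̄ + K·y = [52208/2993, 1023117/47888, -1519969/47888]
step 1: P' = (I − K·H)·P̄ = [1150623/11972 1440515/11972 -2270781/11972; 1440515/11972 7561219/47888 -11481607/47888; -2270781/11972 -11481607/47888 18065643/47888]

step 0: x' = [1843/244, 2807/244, -3159/244], P' = [2927/244 3979/244 -5491/244; 3979/244 8771/244 -8099/244; -5491/244 -8099/244 10979/244]
step 1: x' = [52208/2993, 1023117/47888, -1519969/47888], P' = [1150623/11972 1440515/11972 -2270781/11972; 1440515/11972 7561219/47888 -11481607/47888; -2270781/11972 -11481607/47888 18065643/47888]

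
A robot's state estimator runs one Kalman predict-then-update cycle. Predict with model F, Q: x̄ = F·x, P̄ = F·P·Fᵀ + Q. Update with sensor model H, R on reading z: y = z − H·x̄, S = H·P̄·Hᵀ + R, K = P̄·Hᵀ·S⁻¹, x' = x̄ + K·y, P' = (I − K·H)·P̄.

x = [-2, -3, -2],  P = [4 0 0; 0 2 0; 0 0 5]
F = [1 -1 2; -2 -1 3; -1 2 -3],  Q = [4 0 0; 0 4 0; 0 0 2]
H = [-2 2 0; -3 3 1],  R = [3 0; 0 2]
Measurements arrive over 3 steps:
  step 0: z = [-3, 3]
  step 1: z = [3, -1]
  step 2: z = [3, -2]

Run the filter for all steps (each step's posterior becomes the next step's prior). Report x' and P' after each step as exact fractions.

step 0: x' = [-17267/3343, -21473/3343, 44315/6686], P' = [23618/3343 27488/3343 -15454/3343; 27488/3343 33593/3343 -21943/3343; -15454/3343 -21943/3343 25306/3343]
step 1: x' = [149978765/32613304, 103054609/16306652, -102151131/16306652], P' = [111543575/16306652 66077113/8153326 -41092169/8153326; 66077113/8153326 41016584/4076663 -28746742/4076663; -41092169/8153326 -28746742/4076663 31569145/4076663]
step 2: x' = [374756674333/147529435882, 511260642889/147529435882, -620999480217/147529435882], P' = [503940522799/73764717941 596840829118/73764717941 -370071692098/73764717941; 596840829118/73764717941 740697559255/73764717941 -517636047073/73764717941; -370071692098/73764717941 -517636047073/73764717941 567243919418/73764717941]

step 0: x̄ = F·x = [-3, 1, 2]
step 0: P̄ = F·P·Fᵀ + Q = [30 24 -38; 24 67 -41; -38 -41 59]
step 0: y = z − H·x̄ = [-11, -11]
step 0: S = H·P̄·Hᵀ + R = [199 288; 288 484]
step 0: K = P̄·Hᵀ·S⁻¹ = [2580/3343 -1922/3343; 4070/3343 -1814/3343; -4326/3343 5839/6686]
step 0: x' = x̄ + K·y = [-17267/3343, -21473/3343, 44315/6686]
step 0: P' = (I − K·H)·P̄ = [23618/3343 27488/3343 -15454/3343; 27488/3343 33593/3343 -21943/3343; -15454/3343 -21943/3343 25306/3343]
step 1: x̄ = F·x = [48521/3343, 244959/6686, -184303/6686]
step 1: P̄ = F·P·Fᵀ + Q = [142787/3343 290850/3343 -236507/3343; 290850/3343 796249/3343 -574017/3343; -236507/3343 -574017/3343 453070/3343]
step 1: y = z − H·x̄ = [-137888/3343, -133067/3343]
step 1: S = H·P̄·Hᵀ + R = [1439373/3343 1468996/3343; 1468996/3343 1650720/3343]
step 1: K = P̄·Hᵀ·S⁻¹ = [37957/45046 -20352385/32613304; 29385/22523 -9625319/16306652; -30205/22523 13934345/16306652]
step 1: x' = x̄ + K·y = [149978765/32613304, 103054609/16306652, -102151131/16306652]
step 1: P' = (I − K·H)·P̄ = [111543575/16306652 66077113/8153326 -41092169/8153326; 66077113/8153326 41016584/4076663 -28746742/4076663; -41092169/8153326 -28746742/4076663 31569145/4076663]
step 2: x̄ = F·x = [-464734977/32613304, -559486767/16306652, 875146457/32613304]
step 2: P̄ = F·P·Fᵀ + Q = [712844907/16306652 743956035/8153326 -1194860135/16306652; 743956035/8153326 1004176808/4076663 -1459716573/8153326; -1194860135/16306652 -1459716573/8153326 2295032127/16306652]
step 2: y = z − H·x̄ = [703158513/16306652, 511171303/16306652]
step 2: S = H·P̄·Hᵀ + R = [1765957988/4076663 1768305493/4076663; 1768305493/4076663 1940939839/4076663]
step 2: K = P̄·Hᵀ·S⁻¹ = [61933537546/73764717941 -91370773141/147529435882; 95904486758/73764717941 -43032928331/73764717941; -98376236650/73764717941 124550854493/147529435882]
step 2: x' = x̄ + K·y = [374756674333/147529435882, 511260642889/147529435882, -620999480217/147529435882]
step 2: P' = (I − K·H)·P̄ = [503940522799/73764717941 596840829118/73764717941 -370071692098/73764717941; 596840829118/73764717941 740697559255/73764717941 -517636047073/73764717941; -370071692098/73764717941 -517636047073/73764717941 567243919418/73764717941]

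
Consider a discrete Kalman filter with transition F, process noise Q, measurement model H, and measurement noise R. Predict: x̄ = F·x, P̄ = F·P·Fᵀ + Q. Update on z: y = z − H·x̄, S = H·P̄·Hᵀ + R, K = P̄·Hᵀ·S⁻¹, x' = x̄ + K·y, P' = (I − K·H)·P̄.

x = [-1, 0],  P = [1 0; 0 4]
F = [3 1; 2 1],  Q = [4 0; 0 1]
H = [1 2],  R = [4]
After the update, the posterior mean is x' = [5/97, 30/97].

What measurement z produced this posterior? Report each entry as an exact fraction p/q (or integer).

z = [1]

x̄ = F·x = [-3, -2]
P̄ = F·P·Fᵀ + Q = [17 10; 10 9]
S = H·P̄·Hᵀ + R = [97]
K = P̄·Hᵀ·S⁻¹ = [37/97; 28/97]
x' − x̄ = [296/97, 224/97] = K·y
y = (KᵀK)⁻¹·Kᵀ·(x' − x̄) = [8]
z = y + H·x̄ = [8] + [-7] = [1]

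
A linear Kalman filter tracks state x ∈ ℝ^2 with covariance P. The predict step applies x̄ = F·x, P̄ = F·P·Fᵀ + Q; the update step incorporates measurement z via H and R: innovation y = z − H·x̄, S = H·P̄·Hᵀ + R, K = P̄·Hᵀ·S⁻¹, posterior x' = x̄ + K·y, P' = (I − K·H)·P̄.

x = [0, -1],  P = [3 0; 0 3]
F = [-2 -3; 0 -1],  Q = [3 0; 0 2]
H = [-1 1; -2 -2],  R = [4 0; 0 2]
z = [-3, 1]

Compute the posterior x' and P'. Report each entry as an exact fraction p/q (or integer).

x' = [1146/1585, -1753/1585]
P' = [1329/1585 -867/1585; -867/1585 1181/1585]

x̄ = F·x = [3, 1]
P̄ = F·P·Fᵀ + Q = [42 9; 9 5]
y = z − H·x̄ = [-1, 9]
S = H·P̄·Hᵀ + R = [33 74; 74 262]
K = P̄·Hᵀ·S⁻¹ = [-549/1585 -462/1585; 512/1585 -314/1585]
x' = x̄ + K·y = [1146/1585, -1753/1585]
P' = (I − K·H)·P̄ = [1329/1585 -867/1585; -867/1585 1181/1585]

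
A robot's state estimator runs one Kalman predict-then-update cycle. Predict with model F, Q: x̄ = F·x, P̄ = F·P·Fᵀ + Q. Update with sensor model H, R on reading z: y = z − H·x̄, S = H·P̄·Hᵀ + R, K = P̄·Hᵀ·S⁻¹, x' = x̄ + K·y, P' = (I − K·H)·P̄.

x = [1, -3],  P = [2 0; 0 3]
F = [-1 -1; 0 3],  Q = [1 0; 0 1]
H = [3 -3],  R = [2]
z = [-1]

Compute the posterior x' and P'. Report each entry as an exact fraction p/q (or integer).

x̄ = F·x = [2, -9]
P̄ = F·P·Fᵀ + Q = [6 -9; -9 28]
y = z − H·x̄ = [-34]
S = H·P̄·Hᵀ + R = [470]
K = P̄·Hᵀ·S⁻¹ = [9/94; -111/470]
x' = x̄ + K·y = [-59/47, -228/235]
P' = (I − K·H)·P̄ = [159/94 153/94; 153/94 839/470]

x' = [-59/47, -228/235]
P' = [159/94 153/94; 153/94 839/470]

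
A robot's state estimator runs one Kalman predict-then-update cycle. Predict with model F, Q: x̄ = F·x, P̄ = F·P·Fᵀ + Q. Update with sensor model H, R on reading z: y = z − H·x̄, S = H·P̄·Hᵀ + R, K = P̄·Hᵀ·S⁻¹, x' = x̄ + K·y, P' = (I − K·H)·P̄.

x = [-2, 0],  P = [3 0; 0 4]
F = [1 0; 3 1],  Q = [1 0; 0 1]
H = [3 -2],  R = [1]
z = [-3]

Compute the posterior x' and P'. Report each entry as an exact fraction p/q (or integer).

x̄ = F·x = [-2, -6]
P̄ = F·P·Fᵀ + Q = [4 9; 9 32]
y = z − H·x̄ = [-9]
S = H·P̄·Hᵀ + R = [57]
K = P̄·Hᵀ·S⁻¹ = [-2/19; -37/57]
x' = x̄ + K·y = [-20/19, -3/19]
P' = (I − K·H)·P̄ = [64/19 97/19; 97/19 455/57]

x' = [-20/19, -3/19]
P' = [64/19 97/19; 97/19 455/57]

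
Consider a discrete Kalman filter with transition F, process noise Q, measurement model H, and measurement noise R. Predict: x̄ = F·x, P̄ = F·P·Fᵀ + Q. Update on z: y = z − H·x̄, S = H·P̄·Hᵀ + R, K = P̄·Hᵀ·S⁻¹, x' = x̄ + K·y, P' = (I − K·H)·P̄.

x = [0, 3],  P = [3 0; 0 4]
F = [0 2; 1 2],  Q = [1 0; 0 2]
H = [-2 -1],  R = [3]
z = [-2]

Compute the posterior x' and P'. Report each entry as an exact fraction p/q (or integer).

x' = [34/39, 22/39]
P' = [38/39 -77/78; -77/78 467/156]

x̄ = F·x = [6, 6]
P̄ = F·P·Fᵀ + Q = [17 16; 16 21]
y = z − H·x̄ = [16]
S = H·P̄·Hᵀ + R = [156]
K = P̄·Hᵀ·S⁻¹ = [-25/78; -53/156]
x' = x̄ + K·y = [34/39, 22/39]
P' = (I − K·H)·P̄ = [38/39 -77/78; -77/78 467/156]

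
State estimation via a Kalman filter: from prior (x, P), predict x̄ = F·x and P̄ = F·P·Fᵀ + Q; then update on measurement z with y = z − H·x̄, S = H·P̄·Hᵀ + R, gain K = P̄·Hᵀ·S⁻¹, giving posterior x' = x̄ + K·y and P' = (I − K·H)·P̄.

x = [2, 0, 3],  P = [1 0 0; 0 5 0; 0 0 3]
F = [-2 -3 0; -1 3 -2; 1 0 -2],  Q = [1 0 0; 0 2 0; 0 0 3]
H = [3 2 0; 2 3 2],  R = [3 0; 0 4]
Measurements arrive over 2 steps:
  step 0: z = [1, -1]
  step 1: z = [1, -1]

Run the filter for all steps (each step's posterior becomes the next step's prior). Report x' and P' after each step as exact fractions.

step 0: x' = [106654/54527, -142685/54527, 74018/54527], P' = [300637/54527 -405204/54527 278463/54527; -405204/54527 579156/54527 -420072/54527; 278463/54527 -420072/54527 368983/54527]
step 1: x' = [781387036/671703757, -933415195/671703757, 315484182/671703757], P' = [6902727089/2686815028 -4698874101/1343407514 3049785649/1343407514; -4698874101/1343407514 3603545697/671703757 -2610645735/671703757; 3049785649/1343407514 -2610645735/671703757 2648769322/671703757]

step 0: x̄ = F·x = [-4, -8, -4]
step 0: P̄ = F·P·Fᵀ + Q = [50 -43 -2; -43 60 11; -2 11 16]
step 0: y = z − H·x̄ = [29, 39]
step 0: S = H·P̄·Hᵀ + R = [177 133; 133 408]
step 0: K = P̄·Hᵀ·S⁻¹ = [30501/54527 -14353/54527; -19100/54527 21729/54527; -1585/54527 8669/54527]
step 0: x' = x̄ + K·y = [106654/54527, -142685/54527, 74018/54527]
step 0: P' = (I − K·H)·P̄ = [300637/54527 -405204/54527 278463/54527; -405204/54527 579156/54527 -420072/54527; 278463/54527 -420072/54527 368983/54527]
step 1: x̄ = F·x = [214747/54527, -682745/54527, -3762/4957]
step 1: P̄ = F·P·Fᵀ + Q = [1607031/54527 -4802098/54527 -72022/4957; -4802098/54527 15683967/54527 225465/4957; -72022/4957 225465/4957 75118/4957]
step 1: y = z − H·x̄ = [775776/54527, 1646978/54527]
step 1: S = H·P̄·Hᵀ + R = [19737552/54527 46485722/54527; 46485722/54527 116905395/54527]
step 1: K = P̄·Hᵀ·S⁻¹ = [637561621/2686815028 -273580979/1343407514; 105853495/1343407514 222617880/671703757; -431075331/1343407514 128846772/671703757]
step 1: x' = x̄ + K·y = [781387036/671703757, -933415195/671703757, 315484182/671703757]
step 1: P' = (I − K·H)·P̄ = [6902727089/2686815028 -4698874101/1343407514 3049785649/1343407514; -4698874101/1343407514 3603545697/671703757 -2610645735/671703757; 3049785649/1343407514 -2610645735/671703757 2648769322/671703757]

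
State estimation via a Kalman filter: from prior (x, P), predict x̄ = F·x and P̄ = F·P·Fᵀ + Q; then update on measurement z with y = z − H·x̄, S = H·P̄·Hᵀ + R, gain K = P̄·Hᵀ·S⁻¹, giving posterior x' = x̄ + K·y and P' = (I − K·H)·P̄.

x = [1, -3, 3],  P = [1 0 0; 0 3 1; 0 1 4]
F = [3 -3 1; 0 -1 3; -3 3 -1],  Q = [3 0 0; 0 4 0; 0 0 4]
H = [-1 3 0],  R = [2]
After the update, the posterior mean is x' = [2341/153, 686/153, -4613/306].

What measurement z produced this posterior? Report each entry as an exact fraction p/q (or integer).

z = [-2]

x̄ = F·x = [15, 12, -15]
P̄ = F·P·Fᵀ + Q = [37 11 -34; 11 37 -11; -34 -11 38]
S = H·P̄·Hᵀ + R = [306]
K = P̄·Hᵀ·S⁻¹ = [-2/153; 50/153; 1/306]
x' − x̄ = [46/153, -1150/153, -23/306] = K·y
y = (KᵀK)⁻¹·Kᵀ·(x' − x̄) = [-23]
z = y + H·x̄ = [-23] + [21] = [-2]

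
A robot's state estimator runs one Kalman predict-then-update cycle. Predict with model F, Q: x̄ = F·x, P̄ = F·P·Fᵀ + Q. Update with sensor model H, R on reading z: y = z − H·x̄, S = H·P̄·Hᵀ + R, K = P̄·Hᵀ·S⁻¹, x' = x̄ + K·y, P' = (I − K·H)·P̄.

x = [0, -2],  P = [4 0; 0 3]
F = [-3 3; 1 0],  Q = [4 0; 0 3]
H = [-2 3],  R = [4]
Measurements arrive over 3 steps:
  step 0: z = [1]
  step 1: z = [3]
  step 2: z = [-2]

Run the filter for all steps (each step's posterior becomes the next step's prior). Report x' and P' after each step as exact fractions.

step 0: x̄ = F·x = [-6, 0]
step 0: P̄ = F·P·Fᵀ + Q = [67 -12; -12 7]
step 0: y = z − H·x̄ = [-11]
step 0: S = H·P̄·Hᵀ + R = [479]
step 0: K = P̄·Hᵀ·S⁻¹ = [-170/479; 45/479]
step 0: x' = x̄ + K·y = [-1004/479, -495/479]
step 0: P' = (I − K·H)·P̄ = [3193/479 1902/479; 1902/479 1328/479]
step 1: x̄ = F·x = [1527/479, -1004/479]
step 1: P̄ = F·P·Fᵀ + Q = [8369/479 -3873/479; -3873/479 4630/479]
step 1: y = z − H·x̄ = [7503/479]
step 1: S = H·P̄·Hᵀ + R = [123538/479]
step 1: K = P̄·Hᵀ·S⁻¹ = [-28357/123538; 10818/61769]
step 1: x' = x̄ + K·y = [-50355/123538, 39982/61769]
step 1: P' = (I − K·H)·P̄ = [479687/123538 140991/61769; 140991/61769 108418/61769]
step 2: x̄ = F·x = [390957/123538, -50355/123538]
step 2: P̄ = F·P·Fᵀ + Q = [1687183/123538 -593115/123538; -593115/123538 850301/123538]
step 2: y = z − H·x̄ = [685903/123538]
step 2: S = H·P̄·Hᵀ + R = [22012973/123538]
step 2: K = P̄·Hᵀ·S⁻¹ = [-5153711/22012973; 3737133/22012973]
step 2: x' = x̄ + K·y = [41049556/22012973, 11776518/22012973]
step 2: P' = (I − K·H)·P̄ = [85635001/22012973 50218386/22012973; 50218386/22012973 38461768/22012973]

step 0: x' = [-1004/479, -495/479], P' = [3193/479 1902/479; 1902/479 1328/479]
step 1: x' = [-50355/123538, 39982/61769], P' = [479687/123538 140991/61769; 140991/61769 108418/61769]
step 2: x' = [41049556/22012973, 11776518/22012973], P' = [85635001/22012973 50218386/22012973; 50218386/22012973 38461768/22012973]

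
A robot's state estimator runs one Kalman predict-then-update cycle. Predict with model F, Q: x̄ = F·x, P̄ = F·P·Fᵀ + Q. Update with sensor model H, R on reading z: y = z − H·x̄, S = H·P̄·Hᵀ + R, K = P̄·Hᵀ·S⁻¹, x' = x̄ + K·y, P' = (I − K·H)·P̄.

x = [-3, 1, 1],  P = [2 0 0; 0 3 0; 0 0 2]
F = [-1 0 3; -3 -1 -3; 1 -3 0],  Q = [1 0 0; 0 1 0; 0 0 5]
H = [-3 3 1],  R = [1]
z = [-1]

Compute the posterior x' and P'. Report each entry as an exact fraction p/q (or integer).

x̄ = F·x = [6, 5, -6]
P̄ = F·P·Fᵀ + Q = [21 -12 -2; -12 40 3; -2 3 34]
y = z − H·x̄ = [8]
S = H·P̄·Hᵀ + R = [830]
K = P̄·Hᵀ·S⁻¹ = [-101/830; 159/830; 49/830]
x' = x̄ + K·y = [2086/415, 2711/415, -2294/415]
P' = (I − K·H)·P̄ = [7229/830 6099/830 3289/830; 6099/830 7919/830 -5301/830; 3289/830 -5301/830 25819/830]

x' = [2086/415, 2711/415, -2294/415]
P' = [7229/830 6099/830 3289/830; 6099/830 7919/830 -5301/830; 3289/830 -5301/830 25819/830]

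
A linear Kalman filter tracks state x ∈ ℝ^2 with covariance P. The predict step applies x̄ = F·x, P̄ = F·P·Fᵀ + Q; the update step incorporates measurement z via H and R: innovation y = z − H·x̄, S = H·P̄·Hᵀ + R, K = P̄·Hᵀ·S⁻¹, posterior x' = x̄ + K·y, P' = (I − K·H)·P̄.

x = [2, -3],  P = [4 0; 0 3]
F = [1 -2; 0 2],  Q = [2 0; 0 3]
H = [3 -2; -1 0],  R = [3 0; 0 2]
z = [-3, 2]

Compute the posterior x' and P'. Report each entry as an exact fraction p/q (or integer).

x' = [-1, 0]
P' = [31/36 10/9; 10/9 19/9]

x̄ = F·x = [8, -6]
P̄ = F·P·Fᵀ + Q = [18 -12; -12 15]
y = z − H·x̄ = [-39, 10]
S = H·P̄·Hᵀ + R = [369 -78; -78 20]
K = P̄·Hᵀ·S⁻¹ = [13/108 -31/72; -8/27 -5/9]
x' = x̄ + K·y = [-1, 0]
P' = (I − K·H)·P̄ = [31/36 10/9; 10/9 19/9]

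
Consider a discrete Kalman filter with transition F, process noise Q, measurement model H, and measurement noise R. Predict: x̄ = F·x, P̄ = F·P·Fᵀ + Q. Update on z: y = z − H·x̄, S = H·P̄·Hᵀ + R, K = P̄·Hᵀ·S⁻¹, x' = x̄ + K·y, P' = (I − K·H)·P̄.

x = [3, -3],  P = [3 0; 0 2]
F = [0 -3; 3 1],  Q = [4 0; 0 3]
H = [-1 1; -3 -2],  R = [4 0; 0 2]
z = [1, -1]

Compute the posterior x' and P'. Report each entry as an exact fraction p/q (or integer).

x' = [-19/248, 189/248]
P' = [1525/2232 -1843/2232; -1843/2232 3205/2232]

x̄ = F·x = [9, 6]
P̄ = F·P·Fᵀ + Q = [22 -6; -6 32]
y = z − H·x̄ = [4, 38]
S = H·P̄·Hᵀ + R = [70 8; 8 256]
K = P̄·Hᵀ·S⁻¹ = [-421/1116 -889/4464; 631/1116 -881/4464]
x' = x̄ + K·y = [-19/248, 189/248]
P' = (I − K·H)·P̄ = [1525/2232 -1843/2232; -1843/2232 3205/2232]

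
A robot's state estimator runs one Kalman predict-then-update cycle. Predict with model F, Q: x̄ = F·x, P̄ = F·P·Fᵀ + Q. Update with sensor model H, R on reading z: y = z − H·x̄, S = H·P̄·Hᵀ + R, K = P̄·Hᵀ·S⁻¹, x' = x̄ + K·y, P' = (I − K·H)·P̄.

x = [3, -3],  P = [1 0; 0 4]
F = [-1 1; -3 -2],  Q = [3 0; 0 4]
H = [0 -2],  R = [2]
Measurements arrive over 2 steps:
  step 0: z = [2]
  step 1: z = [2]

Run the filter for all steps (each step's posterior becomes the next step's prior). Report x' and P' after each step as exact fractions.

step 0: x' = [-374/59, -61/59], P' = [422/59 -5/59; -5/59 29/59]
step 1: x' = [-9869/8239, -6936/8239], P' = [39216/8239 1213/8239; 1213/8239 4090/8239]

step 0: x̄ = F·x = [-6, -3]
step 0: P̄ = F·P·Fᵀ + Q = [8 -5; -5 29]
step 0: y = z − H·x̄ = [-4]
step 0: S = H·P̄·Hᵀ + R = [118]
step 0: K = P̄·Hᵀ·S⁻¹ = [5/59; -29/59]
step 0: x' = x̄ + K·y = [-374/59, -61/59]
step 0: P' = (I − K·H)·P̄ = [422/59 -5/59; -5/59 29/59]
step 1: x̄ = F·x = [313/59, 1244/59]
step 1: P̄ = F·P·Fᵀ + Q = [638/59 1213/59; 1213/59 4090/59]
step 1: y = z − H·x̄ = [2606/59]
step 1: S = H·P̄·Hᵀ + R = [16478/59]
step 1: K = P̄·Hᵀ·S⁻¹ = [-1213/8239; -4090/8239]
step 1: x' = x̄ + K·y = [-9869/8239, -6936/8239]
step 1: P' = (I − K·H)·P̄ = [39216/8239 1213/8239; 1213/8239 4090/8239]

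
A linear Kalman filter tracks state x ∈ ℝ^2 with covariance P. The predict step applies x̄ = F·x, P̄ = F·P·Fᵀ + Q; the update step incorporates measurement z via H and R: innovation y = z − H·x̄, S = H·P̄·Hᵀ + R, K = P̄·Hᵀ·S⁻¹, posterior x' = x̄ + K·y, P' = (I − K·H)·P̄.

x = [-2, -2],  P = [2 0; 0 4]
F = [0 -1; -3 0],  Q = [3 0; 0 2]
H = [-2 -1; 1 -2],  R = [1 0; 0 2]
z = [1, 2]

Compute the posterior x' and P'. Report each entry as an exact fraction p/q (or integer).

x' = [146/3685, -662/737]
P' = [854/3685 -56/737; -56/737 260/737]

x̄ = F·x = [2, 6]
P̄ = F·P·Fᵀ + Q = [7 0; 0 20]
y = z − H·x̄ = [11, 12]
S = H·P̄·Hᵀ + R = [49 26; 26 89]
K = P̄·Hᵀ·S⁻¹ = [-1428/3685 707/3685; -148/737 -288/737]
x' = x̄ + K·y = [146/3685, -662/737]
P' = (I − K·H)·P̄ = [854/3685 -56/737; -56/737 260/737]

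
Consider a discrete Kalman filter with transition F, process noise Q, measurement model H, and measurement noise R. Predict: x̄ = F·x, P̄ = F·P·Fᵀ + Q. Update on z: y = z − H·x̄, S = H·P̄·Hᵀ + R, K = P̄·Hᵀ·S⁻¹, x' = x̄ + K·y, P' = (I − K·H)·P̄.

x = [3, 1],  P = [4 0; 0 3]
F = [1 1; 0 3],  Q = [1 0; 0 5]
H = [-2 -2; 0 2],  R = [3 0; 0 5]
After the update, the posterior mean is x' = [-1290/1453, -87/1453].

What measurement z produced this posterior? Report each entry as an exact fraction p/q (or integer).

z = [3, 2]

x̄ = F·x = [4, 3]
P̄ = F·P·Fᵀ + Q = [8 9; 9 32]
S = H·P̄·Hᵀ + R = [235 -164; -164 133]
K = P̄·Hᵀ·S⁻¹ = [-1570/4359 -1346/4359; -410/4359 1592/4359]
x' − x̄ = [-7102/1453, -4446/1453] = K·y
y = (KᵀK)⁻¹·Kᵀ·(x' − x̄) = [17, -4]
z = y + H·x̄ = [17, -4] + [-14, 6] = [3, 2]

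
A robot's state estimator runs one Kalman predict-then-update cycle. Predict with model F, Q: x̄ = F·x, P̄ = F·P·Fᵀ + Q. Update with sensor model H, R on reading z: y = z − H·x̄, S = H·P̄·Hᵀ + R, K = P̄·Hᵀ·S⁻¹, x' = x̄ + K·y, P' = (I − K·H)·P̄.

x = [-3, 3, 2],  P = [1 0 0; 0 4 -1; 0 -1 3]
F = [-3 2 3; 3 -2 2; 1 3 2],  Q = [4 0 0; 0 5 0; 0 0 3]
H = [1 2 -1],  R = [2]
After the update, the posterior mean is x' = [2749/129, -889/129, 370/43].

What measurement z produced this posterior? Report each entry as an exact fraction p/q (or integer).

z = [-1]

x̄ = F·x = [21, -11, 10]
P̄ = F·P·Fᵀ + Q = [44 -5 26; -5 50 -11; 26 -11 40]
S = H·P̄·Hᵀ + R = [258]
K = P̄·Hᵀ·S⁻¹ = [4/129; 53/129; -6/43]
x' − x̄ = [40/129, 530/129, -60/43] = K·y
y = (KᵀK)⁻¹·Kᵀ·(x' − x̄) = [10]
z = y + H·x̄ = [10] + [-11] = [-1]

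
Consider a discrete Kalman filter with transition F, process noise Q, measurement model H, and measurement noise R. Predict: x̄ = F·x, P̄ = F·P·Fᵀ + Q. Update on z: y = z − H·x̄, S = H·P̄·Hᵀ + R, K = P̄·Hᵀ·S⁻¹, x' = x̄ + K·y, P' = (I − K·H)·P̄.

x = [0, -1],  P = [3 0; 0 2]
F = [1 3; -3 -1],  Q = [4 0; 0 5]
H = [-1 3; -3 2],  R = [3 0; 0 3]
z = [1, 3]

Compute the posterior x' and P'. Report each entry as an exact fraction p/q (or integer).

x̄ = F·x = [-3, 1]
P̄ = F·P·Fᵀ + Q = [25 -15; -15 34]
y = z − H·x̄ = [-5, -8]
S = H·P̄·Hᵀ + R = [424 444; 444 544]
K = P̄·Hᵀ·S⁻¹ = [427/1676 -168/419; 3369/8380 -1009/8380]
x' = x̄ + K·y = [-1787/1676, -393/8380]
P' = (I − K·H)·P̄ = [615/838 837/1676; 837/1676 1191/2095]

x' = [-1787/1676, -393/8380]
P' = [615/838 837/1676; 837/1676 1191/2095]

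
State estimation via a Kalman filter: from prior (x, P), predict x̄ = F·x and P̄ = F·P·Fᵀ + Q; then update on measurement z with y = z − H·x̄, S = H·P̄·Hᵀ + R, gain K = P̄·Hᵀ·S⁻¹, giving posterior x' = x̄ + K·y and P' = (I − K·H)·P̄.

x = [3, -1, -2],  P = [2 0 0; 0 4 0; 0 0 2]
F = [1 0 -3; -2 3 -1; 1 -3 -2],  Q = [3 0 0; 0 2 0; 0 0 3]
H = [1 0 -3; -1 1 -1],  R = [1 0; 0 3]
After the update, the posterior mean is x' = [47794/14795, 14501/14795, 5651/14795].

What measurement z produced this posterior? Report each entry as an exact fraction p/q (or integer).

z = [2, -2]

x̄ = F·x = [9, -7, 10]
P̄ = F·P·Fᵀ + Q = [23 2 14; 2 48 -36; 14 -36 49]
S = H·P̄·Hᵀ + R = [381 262; 262 219]
K = P̄·Hᵀ·S⁻¹ = [5009/14795 -8357/14795; 2606/14795 2422/14795; -3189/14795 -2873/14795]
x' − x̄ = [-85361/14795, 118066/14795, -142299/14795] = K·y
y = (KᵀK)⁻¹·Kᵀ·(x' − x̄) = [23, 24]
z = y + H·x̄ = [23, 24] + [-21, -26] = [2, -2]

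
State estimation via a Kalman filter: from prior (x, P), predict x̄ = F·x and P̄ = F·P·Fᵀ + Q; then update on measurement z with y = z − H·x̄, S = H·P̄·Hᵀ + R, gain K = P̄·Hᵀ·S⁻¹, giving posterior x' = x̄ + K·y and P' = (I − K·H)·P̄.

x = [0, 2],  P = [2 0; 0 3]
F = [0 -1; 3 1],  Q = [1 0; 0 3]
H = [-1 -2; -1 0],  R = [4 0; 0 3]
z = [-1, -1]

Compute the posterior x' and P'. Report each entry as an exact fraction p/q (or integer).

x̄ = F·x = [-2, 2]
P̄ = F·P·Fᵀ + Q = [4 -3; -3 24]
y = z − H·x̄ = [1, -3]
S = H·P̄·Hᵀ + R = [92 -2; -2 7]
K = P̄·Hᵀ·S⁻¹ = [3/320 -91/160; -309/640 93/320]
x' = x̄ + K·y = [-91/320, 413/640]
P' = (I − K·H)·P̄ = [273/160 -279/320; -279/320 897/640]

x' = [-91/320, 413/640]
P' = [273/160 -279/320; -279/320 897/640]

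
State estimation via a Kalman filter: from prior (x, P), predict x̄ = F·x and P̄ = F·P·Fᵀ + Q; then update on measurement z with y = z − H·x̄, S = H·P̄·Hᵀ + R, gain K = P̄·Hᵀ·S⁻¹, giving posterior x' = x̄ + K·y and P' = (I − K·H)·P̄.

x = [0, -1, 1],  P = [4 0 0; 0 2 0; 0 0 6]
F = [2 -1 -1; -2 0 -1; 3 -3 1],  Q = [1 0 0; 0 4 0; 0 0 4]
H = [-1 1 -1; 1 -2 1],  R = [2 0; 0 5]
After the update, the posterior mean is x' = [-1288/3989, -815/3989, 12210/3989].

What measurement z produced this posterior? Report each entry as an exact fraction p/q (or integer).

z = [-3, 3]

x̄ = F·x = [0, -1, 4]
P̄ = F·P·Fᵀ + Q = [25 -10 24; -10 26 -30; 24 -30 64]
S = H·P̄·Hᵀ + R = [245 -309; -309 406]
K = P̄·Hᵀ·S⁻¹ = [-2633/3989 -1326/3989; -1632/3989 -2146/3989; -2176/3989 -202/3989]
x' − x̄ = [-1288/3989, 3174/3989, -3746/3989] = K·y
y = (KᵀK)⁻¹·Kᵀ·(x' − x̄) = [2, -3]
z = y + H·x̄ = [2, -3] + [-5, 6] = [-3, 3]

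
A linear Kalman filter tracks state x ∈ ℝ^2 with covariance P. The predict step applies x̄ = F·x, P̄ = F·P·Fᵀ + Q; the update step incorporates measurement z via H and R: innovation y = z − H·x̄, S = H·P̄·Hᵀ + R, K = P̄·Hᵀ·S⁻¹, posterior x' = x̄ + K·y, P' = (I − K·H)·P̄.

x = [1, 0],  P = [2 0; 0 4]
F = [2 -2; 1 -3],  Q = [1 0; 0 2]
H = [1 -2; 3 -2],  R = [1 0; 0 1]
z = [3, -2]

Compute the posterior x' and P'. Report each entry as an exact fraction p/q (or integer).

x̄ = F·x = [2, 1]
P̄ = F·P·Fᵀ + Q = [25 28; 28 40]
y = z − H·x̄ = [3, -6]
S = H·P̄·Hᵀ + R = [74 11; 11 50]
K = P̄·Hᵀ·S⁻¹ = [-1759/3579 1747/3579; -2644/3579 868/3579]
x' = x̄ + K·y = [-2867/1193, -3187/1193]
P' = (I − K·H)·P̄ = [1753/3579 1756/3579; 1756/3579 2200/3579]

x' = [-2867/1193, -3187/1193]
P' = [1753/3579 1756/3579; 1756/3579 2200/3579]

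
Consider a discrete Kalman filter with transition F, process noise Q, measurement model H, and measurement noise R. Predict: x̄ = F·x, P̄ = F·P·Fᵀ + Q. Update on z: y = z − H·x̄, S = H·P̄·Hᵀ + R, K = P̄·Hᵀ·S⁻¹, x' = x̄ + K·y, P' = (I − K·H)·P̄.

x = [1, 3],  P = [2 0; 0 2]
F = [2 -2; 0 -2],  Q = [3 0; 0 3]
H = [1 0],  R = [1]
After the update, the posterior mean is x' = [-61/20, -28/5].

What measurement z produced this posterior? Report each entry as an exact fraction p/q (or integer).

z = [-3]

x̄ = F·x = [-4, -6]
P̄ = F·P·Fᵀ + Q = [19 8; 8 11]
S = H·P̄·Hᵀ + R = [20]
K = P̄·Hᵀ·S⁻¹ = [19/20; 2/5]
x' − x̄ = [19/20, 2/5] = K·y
y = (KᵀK)⁻¹·Kᵀ·(x' − x̄) = [1]
z = y + H·x̄ = [1] + [-4] = [-3]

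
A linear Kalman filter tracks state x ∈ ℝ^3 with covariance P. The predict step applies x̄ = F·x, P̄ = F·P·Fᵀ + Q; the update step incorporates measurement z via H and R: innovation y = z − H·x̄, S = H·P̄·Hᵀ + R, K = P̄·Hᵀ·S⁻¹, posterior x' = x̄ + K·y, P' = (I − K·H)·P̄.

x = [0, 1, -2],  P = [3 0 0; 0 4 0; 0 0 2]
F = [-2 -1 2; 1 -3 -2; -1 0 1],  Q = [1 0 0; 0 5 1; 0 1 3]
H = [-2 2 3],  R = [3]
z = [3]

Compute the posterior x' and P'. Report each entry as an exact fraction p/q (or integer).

x̄ = F·x = [-5, 1, -2]
P̄ = F·P·Fᵀ + Q = [25 -2 10; -2 52 -6; 10 -6 8]
y = z − H·x̄ = [-3]
S = H·P̄·Hᵀ + R = [207]
K = P̄·Hᵀ·S⁻¹ = [-8/69; 10/23; -8/207]
x' = x̄ + K·y = [-107/23, -7/23, -130/69]
P' = (I − K·H)·P̄ = [511/23 194/23 626/69; 194/23 296/23 -58/23; 626/69 -58/23 1592/207]

x' = [-107/23, -7/23, -130/69]
P' = [511/23 194/23 626/69; 194/23 296/23 -58/23; 626/69 -58/23 1592/207]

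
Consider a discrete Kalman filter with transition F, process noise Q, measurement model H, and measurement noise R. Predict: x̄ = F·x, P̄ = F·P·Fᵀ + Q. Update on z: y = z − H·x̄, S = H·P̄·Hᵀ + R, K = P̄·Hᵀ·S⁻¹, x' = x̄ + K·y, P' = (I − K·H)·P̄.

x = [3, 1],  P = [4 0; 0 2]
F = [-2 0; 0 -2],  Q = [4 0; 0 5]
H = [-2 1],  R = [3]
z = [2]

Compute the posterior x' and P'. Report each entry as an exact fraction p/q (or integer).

x̄ = F·x = [-6, -2]
P̄ = F·P·Fᵀ + Q = [20 0; 0 13]
y = z − H·x̄ = [-8]
S = H·P̄·Hᵀ + R = [96]
K = P̄·Hᵀ·S⁻¹ = [-5/12; 13/96]
x' = x̄ + K·y = [-8/3, -37/12]
P' = (I − K·H)·P̄ = [10/3 65/12; 65/12 1079/96]

x' = [-8/3, -37/12]
P' = [10/3 65/12; 65/12 1079/96]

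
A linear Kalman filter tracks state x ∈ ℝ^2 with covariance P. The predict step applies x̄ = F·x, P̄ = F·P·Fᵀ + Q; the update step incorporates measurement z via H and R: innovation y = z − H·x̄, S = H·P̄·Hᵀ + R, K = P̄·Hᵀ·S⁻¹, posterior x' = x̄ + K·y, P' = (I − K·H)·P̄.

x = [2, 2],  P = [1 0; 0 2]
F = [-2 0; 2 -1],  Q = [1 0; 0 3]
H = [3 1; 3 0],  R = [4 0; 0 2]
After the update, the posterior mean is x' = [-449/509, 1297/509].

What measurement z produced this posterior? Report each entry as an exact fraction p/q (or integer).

z = [2, -3]

x̄ = F·x = [-4, 2]
P̄ = F·P·Fᵀ + Q = [5 -4; -4 9]
S = H·P̄·Hᵀ + R = [34 33; 33 47]
K = P̄·Hᵀ·S⁻¹ = [22/509 147/509; 255/509 -309/509]
x' − x̄ = [1587/509, 279/509] = K·y
y = (KᵀK)⁻¹·Kᵀ·(x' − x̄) = [12, 9]
z = y + H·x̄ = [12, 9] + [-10, -12] = [2, -3]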